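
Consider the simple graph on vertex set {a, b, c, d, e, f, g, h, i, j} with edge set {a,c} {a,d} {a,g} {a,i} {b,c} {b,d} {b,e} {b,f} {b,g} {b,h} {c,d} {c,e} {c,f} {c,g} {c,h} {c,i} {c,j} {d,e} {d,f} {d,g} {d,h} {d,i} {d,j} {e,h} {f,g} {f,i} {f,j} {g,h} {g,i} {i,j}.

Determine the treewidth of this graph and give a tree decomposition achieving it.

Treewidth 4.
One optimal decomposition is:
Bags: B1 = {c, d, f, i, j}  B2 = {c, d, f, g, i}  B3 = {a, c, d, g, i}  B4 = {b, c, d, f, g}  B5 = {b, c, d, g, h}  B6 = {b, c, d, e, h}
Tree: B1–B2, B2–B3, B2–B4, B4–B5, B5–B6

Each bag holds 5 vertices, so the decomposition has width 4, which upper-bounds the treewidth. For the lower bound, the 5 vertices {a, c, d, g, i} are pairwise adjacent, and any tree decomposition puts a clique entirely inside one bag — forcing width ≥ 4. The upper and lower bounds meet at 4, so that is the treewidth.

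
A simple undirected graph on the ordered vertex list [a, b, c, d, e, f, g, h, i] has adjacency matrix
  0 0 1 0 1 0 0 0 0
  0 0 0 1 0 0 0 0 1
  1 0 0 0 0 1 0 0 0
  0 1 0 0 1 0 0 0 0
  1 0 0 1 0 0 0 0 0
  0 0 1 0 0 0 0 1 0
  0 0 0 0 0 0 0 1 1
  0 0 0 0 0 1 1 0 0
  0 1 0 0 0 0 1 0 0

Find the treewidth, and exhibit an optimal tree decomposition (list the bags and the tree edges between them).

Treewidth 2.
Bags: B1 = {b, d, e}  B2 = {b, e, i}  B3 = {e, g, i}  B4 = {e, g, h}  B5 = {e, f, h}  B6 = {c, e, f}  B7 = {a, c, e}
Tree: B1–B2, B2–B3, B3–B4, B4–B5, B5–B6, B6–B7

Each bag holds 3 vertices, so the decomposition has width 2, which upper-bounds the treewidth. The edges e–d–b–i–g–h–f–c–a–e form a cycle, so G is not a tree and its treewidth is at least 2. Combining the bounds, tw(G) = 2.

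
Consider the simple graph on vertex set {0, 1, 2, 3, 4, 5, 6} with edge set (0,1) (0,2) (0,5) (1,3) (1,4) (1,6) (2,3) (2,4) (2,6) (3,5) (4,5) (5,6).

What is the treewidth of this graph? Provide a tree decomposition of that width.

Treewidth 3.
One optimal decomposition is:
Bags: B1 = {1, 2, 4, 5}  B2 = {0, 1, 2, 5}  B3 = {1, 2, 5, 6}  B4 = {1, 2, 3, 5}
Tree: B1–B2, B2–B3, B3–B4

The largest bag has 4 vertices, giving width 3; this decomposition certifies tw(G) ≤ 3. For the lower bound: the 4 vertex sets {4,5}, {0,2}, {1}, {6} are disjoint, each induces a connected subgraph, and every pair is joined by at least one edge of G. Contracting each set to a single vertex therefore yields K_{4} as a minor, and since treewidth is minor-monotone, tw(G) ≥ tw(K_{4}) = 3. Hence tw(G) = 3 exactly.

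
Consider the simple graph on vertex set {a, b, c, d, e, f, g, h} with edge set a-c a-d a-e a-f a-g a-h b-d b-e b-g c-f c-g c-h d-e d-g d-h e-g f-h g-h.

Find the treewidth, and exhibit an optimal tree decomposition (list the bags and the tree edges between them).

Treewidth 3.
One such decomposition:
Bags: B1 = {b, d, e, g}  B2 = {a, d, e, g}  B3 = {a, d, g, h}  B4 = {a, c, g, h}  B5 = {a, c, f, h}
Tree: B1–B2, B2–B3, B3–B4, B4–B5

The largest bag has 4 vertices, giving width 3; this decomposition certifies tw(G) ≤ 3. For the lower bound, the 4 vertices {a, d, e, g} are pairwise adjacent, and any tree decomposition puts a clique entirely inside one bag — forcing width ≥ 3. The upper and lower bounds meet at 3, so that is the treewidth.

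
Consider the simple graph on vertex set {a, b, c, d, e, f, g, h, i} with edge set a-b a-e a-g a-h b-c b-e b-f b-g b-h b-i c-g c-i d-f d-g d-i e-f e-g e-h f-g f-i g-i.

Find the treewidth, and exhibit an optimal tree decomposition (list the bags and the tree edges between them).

Treewidth 3.
One optimal decomposition is:
Bags: B1 = {b, e, f, g}  B2 = {b, f, g, i}  B3 = {a, b, e, g}  B4 = {d, f, g, i}  B5 = {a, b, e, h}  B6 = {b, c, g, i}
Tree: B1–B2, B1–B3, B2–B4, B3–B5, B2–B6

The largest bag has 4 vertices, giving width 3; this decomposition certifies tw(G) ≤ 3. Conversely, {d, f, g, i} is a clique of size 4, and the vertices of any clique must share a bag in every tree decomposition; so some bag has ≥ 4 vertices and tw(G) ≥ 3. Combining the bounds, tw(G) = 3.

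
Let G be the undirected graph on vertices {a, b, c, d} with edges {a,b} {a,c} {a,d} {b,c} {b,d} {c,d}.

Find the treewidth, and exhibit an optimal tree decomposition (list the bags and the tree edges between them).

A single bag containing all 4 vertices is trivially a valid decomposition of width 3. On the other hand G contains the 4-clique {a, b, c, d}. A clique must lie in a single bag of any decomposition, so no decomposition can have width below 3. Combining the bounds, tw(G) = 3.

Treewidth 3.
One optimal decomposition is:
Bags: B1 = {a, b, c, d}
Tree: (single bag)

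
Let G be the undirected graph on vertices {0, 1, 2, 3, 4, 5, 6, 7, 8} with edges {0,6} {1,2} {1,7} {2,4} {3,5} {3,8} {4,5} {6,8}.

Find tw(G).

A width-1 tree decomposition is:
Bags: B1 = {1, 7}  B2 = {1, 2}  B3 = {2, 4}  B4 = {4, 5}  B5 = {3, 5}  B6 = {3, 8}  B7 = {6, 8}  B8 = {0, 6}
Tree: B1–B2, B2–B3, B3–B4, B4–B5, B5–B6, B6–B7, B7–B8
Each bag holds 2 vertices, so the decomposition has width 1, which upper-bounds the treewidth. Since G has at least one edge (e.g. 7–1), it is not an edgeless graph, so tw(G) ≥ 1. Hence tw(G) = 1 exactly.

1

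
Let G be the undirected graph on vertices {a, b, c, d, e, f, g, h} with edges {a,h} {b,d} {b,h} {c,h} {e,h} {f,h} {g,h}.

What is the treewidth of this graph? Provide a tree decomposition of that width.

Each bag holds 2 vertices, so the decomposition has width 1, which upper-bounds the treewidth. Any graph with an edge has treewidth ≥ 1, and G has the edge f–h. The upper and lower bounds meet at 1, so that is the treewidth.

Treewidth 1.
Bags: B1 = {f, h}  B2 = {e, h}  B3 = {g, h}  B4 = {a, h}  B5 = {b, h}  B6 = {c, h}  B7 = {b, d}
Tree: B1–B2, B2–B3, B1–B4, B3–B5, B3–B6, B5–B7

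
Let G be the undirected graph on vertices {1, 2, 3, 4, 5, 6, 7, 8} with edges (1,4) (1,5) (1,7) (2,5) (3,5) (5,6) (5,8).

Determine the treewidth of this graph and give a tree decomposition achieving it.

Each bag holds 2 vertices, so the decomposition has width 1, which upper-bounds the treewidth. G has an edge, so its treewidth is at least 1. Therefore the treewidth is 1.

Treewidth 1.
One such decomposition:
Bags: B1 = {2, 5}  B2 = {5, 6}  B3 = {1, 5}  B4 = {5, 8}  B5 = {1, 7}  B6 = {3, 5}  B7 = {1, 4}
Tree: B1–B2, B2–B3, B2–B4, B3–B5, B1–B6, B3–B7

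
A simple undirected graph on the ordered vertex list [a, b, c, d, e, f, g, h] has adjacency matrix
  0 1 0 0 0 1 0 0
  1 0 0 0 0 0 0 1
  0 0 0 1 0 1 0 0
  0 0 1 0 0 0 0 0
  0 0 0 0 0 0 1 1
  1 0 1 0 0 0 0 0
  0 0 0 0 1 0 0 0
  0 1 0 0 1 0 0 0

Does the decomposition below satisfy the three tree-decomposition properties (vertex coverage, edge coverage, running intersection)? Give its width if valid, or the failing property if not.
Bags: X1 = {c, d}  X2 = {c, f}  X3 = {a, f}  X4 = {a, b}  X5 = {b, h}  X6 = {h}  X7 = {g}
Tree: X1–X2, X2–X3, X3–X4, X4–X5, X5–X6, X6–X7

A tree decomposition must satisfy three properties: every vertex lies in some bag; for every edge, both endpoints lie together in some bag; and for every vertex, the bags containing it form a connected subtree. Here vertex e appears in no bag, so the decomposition is invalid.

No — vertex e appears in no bag.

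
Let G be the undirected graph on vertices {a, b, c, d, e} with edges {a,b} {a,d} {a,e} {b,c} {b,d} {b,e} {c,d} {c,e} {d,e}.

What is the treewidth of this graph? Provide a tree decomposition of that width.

Treewidth 3.
One such decomposition:
Bags: B1 = {a, b, d, e}  B2 = {b, c, d, e}
Tree: B1–B2

Each bag holds 4 vertices, so the decomposition has width 3, which upper-bounds the treewidth. For the lower bound, the 4 vertices {b, c, d, e} are pairwise adjacent, and any tree decomposition puts a clique entirely inside one bag — forcing width ≥ 3. Therefore the treewidth is 3.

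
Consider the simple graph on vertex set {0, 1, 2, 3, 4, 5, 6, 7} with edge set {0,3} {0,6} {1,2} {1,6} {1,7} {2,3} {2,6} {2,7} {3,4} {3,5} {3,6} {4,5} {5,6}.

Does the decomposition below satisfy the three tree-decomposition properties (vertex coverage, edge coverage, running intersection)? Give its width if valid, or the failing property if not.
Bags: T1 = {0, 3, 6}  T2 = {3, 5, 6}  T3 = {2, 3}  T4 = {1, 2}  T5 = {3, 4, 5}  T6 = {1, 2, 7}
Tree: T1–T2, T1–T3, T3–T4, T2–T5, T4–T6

No — edge (6,2) lies in no bag.

A tree decomposition must satisfy three properties: every vertex lies in some bag; for every edge, both endpoints lie together in some bag; and for every vertex, the bags containing it form a connected subtree. Here edge (6,2) lies in no bag, so the decomposition is invalid.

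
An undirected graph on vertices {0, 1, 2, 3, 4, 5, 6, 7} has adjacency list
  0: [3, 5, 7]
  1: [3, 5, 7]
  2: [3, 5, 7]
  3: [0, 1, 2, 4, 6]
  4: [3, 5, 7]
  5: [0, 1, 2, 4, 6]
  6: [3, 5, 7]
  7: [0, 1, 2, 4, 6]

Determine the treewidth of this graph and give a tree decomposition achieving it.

Treewidth 3.
Bags: B1 = {0, 3, 5, 7}  B2 = {1, 3, 5, 7}  B3 = {3, 4, 5, 7}  B4 = {3, 5, 6, 7}  B5 = {2, 3, 5, 7}
Tree: B1–B2, B2–B3, B3–B4, B4–B5

The largest bag has 4 vertices, giving width 3; this decomposition certifies tw(G) ≤ 3. For the lower bound: the 4 vertex sets {0,3}, {1,7}, {5}, {4} are disjoint, each induces a connected subgraph, and every pair is joined by at least one edge of G. Contracting each set to a single vertex therefore yields K_{4} as a minor, and since treewidth is minor-monotone, tw(G) ≥ tw(K_{4}) = 3. Therefore the treewidth is 3.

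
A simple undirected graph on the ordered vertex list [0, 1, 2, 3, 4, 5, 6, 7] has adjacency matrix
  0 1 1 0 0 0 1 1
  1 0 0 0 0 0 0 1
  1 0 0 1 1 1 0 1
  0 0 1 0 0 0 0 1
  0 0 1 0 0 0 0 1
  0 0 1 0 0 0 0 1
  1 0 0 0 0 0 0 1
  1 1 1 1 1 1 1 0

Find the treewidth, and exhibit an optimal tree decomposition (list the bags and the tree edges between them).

Each bag holds 3 vertices, so the decomposition has width 2, which upper-bounds the treewidth. For the lower bound, the 3 vertices {0, 1, 7} are pairwise adjacent, and any tree decomposition puts a clique entirely inside one bag — forcing width ≥ 2. Therefore the treewidth is 2.

Treewidth 2.
Bags: B1 = {2, 5, 7}  B2 = {0, 2, 7}  B3 = {0, 1, 7}  B4 = {2, 3, 7}  B5 = {2, 4, 7}  B6 = {0, 6, 7}
Tree: B1–B2, B2–B3, B2–B4, B1–B5, B2–B6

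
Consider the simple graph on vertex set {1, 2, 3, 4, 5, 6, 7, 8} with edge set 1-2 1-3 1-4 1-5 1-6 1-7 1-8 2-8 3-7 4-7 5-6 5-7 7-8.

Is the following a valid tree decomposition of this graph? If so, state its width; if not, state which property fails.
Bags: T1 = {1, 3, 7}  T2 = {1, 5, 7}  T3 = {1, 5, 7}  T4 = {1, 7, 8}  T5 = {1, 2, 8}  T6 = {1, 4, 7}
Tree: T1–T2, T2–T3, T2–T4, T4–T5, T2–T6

A tree decomposition must satisfy three properties: every vertex lies in some bag; for every edge, both endpoints lie together in some bag; and for every vertex, the bags containing it form a connected subtree. Here vertex 6 appears in no bag, so the decomposition is invalid.

No — vertex 6 appears in no bag.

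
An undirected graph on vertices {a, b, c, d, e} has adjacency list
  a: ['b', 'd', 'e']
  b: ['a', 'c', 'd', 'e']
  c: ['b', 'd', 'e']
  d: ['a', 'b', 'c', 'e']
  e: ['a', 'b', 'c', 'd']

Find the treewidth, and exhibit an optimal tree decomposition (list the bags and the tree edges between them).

Treewidth 3.
Bags: B1 = {b, c, d, e}  B2 = {a, b, d, e}
Tree: B1–B2

Every bag has size at most 4, so the width is 4 − 1 = 3 and tw(G) ≤ 3. Conversely, {b, c, d, e} is a clique of size 4, and the vertices of any clique must share a bag in every tree decomposition; so some bag has ≥ 4 vertices and tw(G) ≥ 3. Combining the bounds, tw(G) = 3.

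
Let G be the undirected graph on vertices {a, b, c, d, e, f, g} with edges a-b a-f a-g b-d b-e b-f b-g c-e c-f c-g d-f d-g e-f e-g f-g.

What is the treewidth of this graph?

3

A width-3 tree decomposition is:
Bags: B1 = {b, e, f, g}  B2 = {b, d, f, g}  B3 = {a, b, f, g}  B4 = {c, e, f, g}
Tree: B1–B2, B1–B3, B1–B4
Every bag has size at most 4, so the width is 4 − 1 = 3 and tw(G) ≤ 3. Conversely, {c, e, f, g} is a clique of size 4, and the vertices of any clique must share a bag in every tree decomposition; so some bag has ≥ 4 vertices and tw(G) ≥ 3. The upper and lower bounds meet at 3, so that is the treewidth.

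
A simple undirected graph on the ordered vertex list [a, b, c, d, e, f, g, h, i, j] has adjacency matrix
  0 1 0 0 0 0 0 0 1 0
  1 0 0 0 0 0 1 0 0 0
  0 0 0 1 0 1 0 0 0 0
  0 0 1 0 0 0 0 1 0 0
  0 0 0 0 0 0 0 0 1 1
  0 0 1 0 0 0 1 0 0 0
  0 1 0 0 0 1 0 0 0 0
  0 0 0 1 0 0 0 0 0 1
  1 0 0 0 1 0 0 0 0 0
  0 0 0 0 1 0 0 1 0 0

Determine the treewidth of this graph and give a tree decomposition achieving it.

Treewidth 2.
One optimal decomposition is:
Bags: B1 = {d, h, j}  B2 = {c, d, j}  B3 = {c, f, j}  B4 = {f, g, j}  B5 = {b, g, j}  B6 = {a, b, j}  B7 = {a, i, j}  B8 = {e, i, j}
Tree: B1–B2, B2–B3, B3–B4, B4–B5, B5–B6, B6–B7, B7–B8

The largest bag has 3 vertices, giving width 2; this decomposition certifies tw(G) ≤ 2. For the lower bound, G contains the cycle j–h–d–c–f–g–b–a–i–e–j, so G is not a forest; only forests have treewidth ≤ 1, hence tw(G) ≥ 2. The upper and lower bounds meet at 2, so that is the treewidth.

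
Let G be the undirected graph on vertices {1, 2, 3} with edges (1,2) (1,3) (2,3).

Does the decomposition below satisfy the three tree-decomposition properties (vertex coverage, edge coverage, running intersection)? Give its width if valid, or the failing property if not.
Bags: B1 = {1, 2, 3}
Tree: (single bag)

Checking the three conditions: (i) the bags cover all of {1, 2, 3}; (ii) for each edge, some bag contains both endpoints; (iii) the bags containing any fixed vertex form a subtree. All hold, so the decomposition is valid with width 3 − 1 = 2.

Yes; width 2.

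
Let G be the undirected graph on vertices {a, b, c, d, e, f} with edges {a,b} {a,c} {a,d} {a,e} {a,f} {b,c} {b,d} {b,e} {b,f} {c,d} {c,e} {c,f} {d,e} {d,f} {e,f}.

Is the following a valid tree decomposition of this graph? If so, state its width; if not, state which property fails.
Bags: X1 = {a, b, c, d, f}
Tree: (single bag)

No — vertex e appears in no bag.

A tree decomposition must satisfy three properties: every vertex lies in some bag; for every edge, both endpoints lie together in some bag; and for every vertex, the bags containing it form a connected subtree. Here vertex e appears in no bag, so the decomposition is invalid.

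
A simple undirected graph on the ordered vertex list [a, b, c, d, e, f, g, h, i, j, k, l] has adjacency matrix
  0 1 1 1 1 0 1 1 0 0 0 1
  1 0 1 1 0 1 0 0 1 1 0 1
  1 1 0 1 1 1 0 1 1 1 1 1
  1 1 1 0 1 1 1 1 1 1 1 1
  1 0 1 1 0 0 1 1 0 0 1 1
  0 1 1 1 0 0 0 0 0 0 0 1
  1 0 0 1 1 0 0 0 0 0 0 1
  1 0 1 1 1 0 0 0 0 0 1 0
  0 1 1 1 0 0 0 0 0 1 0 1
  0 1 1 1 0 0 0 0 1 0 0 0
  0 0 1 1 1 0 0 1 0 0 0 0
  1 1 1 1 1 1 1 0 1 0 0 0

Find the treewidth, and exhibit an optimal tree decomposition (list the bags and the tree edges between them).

Each bag holds 5 vertices, so the decomposition has width 4, which upper-bounds the treewidth. Conversely, {a, d, e, g, l} is a clique of size 5, and the vertices of any clique must share a bag in every tree decomposition; so some bag has ≥ 5 vertices and tw(G) ≥ 4. Therefore the treewidth is 4.

Treewidth 4.
One optimal decomposition is:
Bags: B1 = {a, b, c, d, l}  B2 = {a, c, d, e, l}  B3 = {b, c, d, i, l}  B4 = {a, d, e, g, l}  B5 = {b, c, d, f, l}  B6 = {a, c, d, e, h}  B7 = {c, d, e, h, k}  B8 = {b, c, d, i, j}
Tree: B1–B2, B1–B3, B2–B4, B3–B5, B2–B6, B6–B7, B3–B8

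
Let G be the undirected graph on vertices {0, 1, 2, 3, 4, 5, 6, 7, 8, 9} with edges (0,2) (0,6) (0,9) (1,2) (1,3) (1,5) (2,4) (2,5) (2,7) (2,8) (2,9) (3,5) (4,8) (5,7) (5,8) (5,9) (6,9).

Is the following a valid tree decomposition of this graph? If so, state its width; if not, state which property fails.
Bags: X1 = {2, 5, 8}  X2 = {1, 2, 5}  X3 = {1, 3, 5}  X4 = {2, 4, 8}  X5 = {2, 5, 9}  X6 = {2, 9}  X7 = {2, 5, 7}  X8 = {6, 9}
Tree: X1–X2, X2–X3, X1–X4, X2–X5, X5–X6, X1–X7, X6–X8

A tree decomposition must satisfy three properties: every vertex lies in some bag; for every edge, both endpoints lie together in some bag; and for every vertex, the bags containing it form a connected subtree. Here vertex 0 appears in no bag, so the decomposition is invalid.

No — vertex 0 appears in no bag.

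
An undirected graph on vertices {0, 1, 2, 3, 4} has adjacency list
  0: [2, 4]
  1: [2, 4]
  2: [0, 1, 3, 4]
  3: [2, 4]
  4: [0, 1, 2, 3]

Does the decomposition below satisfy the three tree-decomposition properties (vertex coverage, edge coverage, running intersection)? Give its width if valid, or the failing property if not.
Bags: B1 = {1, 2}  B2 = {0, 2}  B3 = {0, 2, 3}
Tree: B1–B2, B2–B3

No — vertex 4 appears in no bag.

A tree decomposition must satisfy three properties: every vertex lies in some bag; for every edge, both endpoints lie together in some bag; and for every vertex, the bags containing it form a connected subtree. Here vertex 4 appears in no bag, so the decomposition is invalid.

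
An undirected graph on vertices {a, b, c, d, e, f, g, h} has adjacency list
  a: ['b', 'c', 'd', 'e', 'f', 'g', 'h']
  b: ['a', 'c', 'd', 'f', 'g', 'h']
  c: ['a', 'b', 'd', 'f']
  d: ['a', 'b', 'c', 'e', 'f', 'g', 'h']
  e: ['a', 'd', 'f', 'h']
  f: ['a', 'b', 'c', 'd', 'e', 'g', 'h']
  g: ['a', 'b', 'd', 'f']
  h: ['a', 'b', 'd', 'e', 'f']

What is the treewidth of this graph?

A width-4 tree decomposition is:
Bags: B1 = {a, b, c, d, f}  B2 = {a, b, d, f, g}  B3 = {a, b, d, f, h}  B4 = {a, d, e, f, h}
Tree: B1–B2, B2–B3, B3–B4
Every bag has size at most 5, so the width is 5 − 1 = 4 and tw(G) ≤ 4. For the lower bound, the 5 vertices {a, d, e, f, h} are pairwise adjacent, and any tree decomposition puts a clique entirely inside one bag — forcing width ≥ 4. Combining the bounds, tw(G) = 4.

4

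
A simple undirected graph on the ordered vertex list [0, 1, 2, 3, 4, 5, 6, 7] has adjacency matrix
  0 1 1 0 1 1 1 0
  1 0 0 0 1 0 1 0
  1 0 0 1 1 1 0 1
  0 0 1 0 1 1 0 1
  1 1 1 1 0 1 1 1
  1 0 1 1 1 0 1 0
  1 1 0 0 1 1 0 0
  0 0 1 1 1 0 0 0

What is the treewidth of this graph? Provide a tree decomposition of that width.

Treewidth 3.
One such decomposition:
Bags: B1 = {2, 3, 4, 5}  B2 = {0, 2, 4, 5}  B3 = {2, 3, 4, 7}  B4 = {0, 4, 5, 6}  B5 = {0, 1, 4, 6}
Tree: B1–B2, B1–B3, B2–B4, B4–B5

The largest bag has 4 vertices, giving width 3; this decomposition certifies tw(G) ≤ 3. On the other hand G contains the 4-clique {0, 1, 4, 6}. A clique must lie in a single bag of any decomposition, so no decomposition can have width below 3. Hence tw(G) = 3 exactly.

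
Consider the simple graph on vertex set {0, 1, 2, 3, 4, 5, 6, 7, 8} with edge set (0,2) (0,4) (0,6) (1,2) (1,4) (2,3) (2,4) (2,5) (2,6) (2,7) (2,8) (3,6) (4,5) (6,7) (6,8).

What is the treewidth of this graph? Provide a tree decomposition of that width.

Treewidth 2.
One optimal decomposition is:
Bags: B1 = {0, 2, 4}  B2 = {0, 2, 6}  B3 = {2, 6, 8}  B4 = {2, 4, 5}  B5 = {2, 6, 7}  B6 = {2, 3, 6}  B7 = {1, 2, 4}
Tree: B1–B2, B2–B3, B1–B4, B2–B5, B3–B6, B4–B7

Every bag has size at most 3, so the width is 3 − 1 = 2 and tw(G) ≤ 2. Conversely, {1, 2, 4} is a clique of size 3, and the vertices of any clique must share a bag in every tree decomposition; so some bag has ≥ 3 vertices and tw(G) ≥ 2. Combining the bounds, tw(G) = 2.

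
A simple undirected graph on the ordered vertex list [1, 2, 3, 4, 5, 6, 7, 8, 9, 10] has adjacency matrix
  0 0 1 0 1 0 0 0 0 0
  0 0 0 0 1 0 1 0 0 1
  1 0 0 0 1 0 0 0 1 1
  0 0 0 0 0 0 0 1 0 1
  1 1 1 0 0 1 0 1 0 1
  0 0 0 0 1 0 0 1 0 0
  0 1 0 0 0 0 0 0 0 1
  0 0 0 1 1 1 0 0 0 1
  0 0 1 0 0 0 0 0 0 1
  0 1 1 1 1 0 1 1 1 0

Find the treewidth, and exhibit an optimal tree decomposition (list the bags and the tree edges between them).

Each bag holds 3 vertices, so the decomposition has width 2, which upper-bounds the treewidth. Conversely, {1, 3, 5} is a clique of size 3, and the vertices of any clique must share a bag in every tree decomposition; so some bag has ≥ 3 vertices and tw(G) ≥ 2. Combining the bounds, tw(G) = 2.

Treewidth 2.
One such decomposition:
Bags: B1 = {3, 5, 10}  B2 = {5, 8, 10}  B3 = {2, 5, 10}  B4 = {3, 9, 10}  B5 = {5, 6, 8}  B6 = {1, 3, 5}  B7 = {4, 8, 10}  B8 = {2, 7, 10}
Tree: B1–B2, B2–B3, B1–B4, B2–B5, B1–B6, B2–B7, B3–B8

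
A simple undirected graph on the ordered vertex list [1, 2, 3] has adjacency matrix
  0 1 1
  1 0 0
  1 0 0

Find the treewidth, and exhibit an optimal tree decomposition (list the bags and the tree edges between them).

Treewidth 1.
Bags: B1 = {1, 3}  B2 = {1, 2}
Tree: B1–B2

Each bag holds 2 vertices, so the decomposition has width 1, which upper-bounds the treewidth. Since G has at least one edge (e.g. 1–3), it is not an edgeless graph, so tw(G) ≥ 1. The upper and lower bounds meet at 1, so that is the treewidth.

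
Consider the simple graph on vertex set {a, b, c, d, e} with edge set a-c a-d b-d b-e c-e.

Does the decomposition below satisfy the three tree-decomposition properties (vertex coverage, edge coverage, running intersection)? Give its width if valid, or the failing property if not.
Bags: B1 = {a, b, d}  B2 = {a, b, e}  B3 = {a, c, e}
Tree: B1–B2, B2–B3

Vertex coverage: the bags together contain {a, b, c, d, e}, the full vertex set. Edge coverage: each edge of G has both endpoints in at least one bag. Running intersection: for every vertex, the bags containing it form a connected subtree. All three properties hold, so this is a valid tree decomposition of width max|bag| − 1 = 2, and hence tw(G) ≤ 2.

Yes; width 2.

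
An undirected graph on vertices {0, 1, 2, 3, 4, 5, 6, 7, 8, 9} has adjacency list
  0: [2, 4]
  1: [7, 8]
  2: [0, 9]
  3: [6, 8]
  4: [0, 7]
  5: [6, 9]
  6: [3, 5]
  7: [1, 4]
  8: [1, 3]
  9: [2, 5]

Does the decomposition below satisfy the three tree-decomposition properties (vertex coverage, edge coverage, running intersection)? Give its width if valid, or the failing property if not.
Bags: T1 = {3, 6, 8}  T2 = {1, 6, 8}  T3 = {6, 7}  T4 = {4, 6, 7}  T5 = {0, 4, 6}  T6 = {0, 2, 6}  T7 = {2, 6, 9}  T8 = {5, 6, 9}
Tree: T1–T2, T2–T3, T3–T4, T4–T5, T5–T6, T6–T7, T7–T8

No — edge (1,7) lies in no bag.

A tree decomposition must satisfy three properties: every vertex lies in some bag; for every edge, both endpoints lie together in some bag; and for every vertex, the bags containing it form a connected subtree. Here edge (1,7) lies in no bag, so the decomposition is invalid.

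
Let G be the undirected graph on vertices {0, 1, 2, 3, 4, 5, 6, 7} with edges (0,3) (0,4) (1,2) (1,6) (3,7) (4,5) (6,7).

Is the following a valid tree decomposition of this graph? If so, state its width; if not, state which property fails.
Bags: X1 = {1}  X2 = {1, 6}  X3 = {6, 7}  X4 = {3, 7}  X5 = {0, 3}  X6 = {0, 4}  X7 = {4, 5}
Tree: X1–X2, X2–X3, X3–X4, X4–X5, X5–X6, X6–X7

A tree decomposition must satisfy three properties: every vertex lies in some bag; for every edge, both endpoints lie together in some bag; and for every vertex, the bags containing it form a connected subtree. Here vertex 2 appears in no bag, so the decomposition is invalid.

No — vertex 2 appears in no bag.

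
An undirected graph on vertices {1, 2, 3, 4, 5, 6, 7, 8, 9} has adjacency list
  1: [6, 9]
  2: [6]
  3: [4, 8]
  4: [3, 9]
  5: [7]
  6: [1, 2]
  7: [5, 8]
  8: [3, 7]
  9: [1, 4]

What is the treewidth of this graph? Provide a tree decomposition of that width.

Treewidth 1.
One optimal decomposition is:
Bags: B1 = {2, 6}  B2 = {1, 6}  B3 = {1, 9}  B4 = {4, 9}  B5 = {3, 4}  B6 = {3, 8}  B7 = {7, 8}  B8 = {5, 7}
Tree: B1–B2, B2–B3, B3–B4, B4–B5, B5–B6, B6–B7, B7–B8

Every bag has size at most 2, so the width is 2 − 1 = 1 and tw(G) ≤ 1. Any graph with an edge has treewidth ≥ 1, and G has the edge 2–6. Therefore the treewidth is 1.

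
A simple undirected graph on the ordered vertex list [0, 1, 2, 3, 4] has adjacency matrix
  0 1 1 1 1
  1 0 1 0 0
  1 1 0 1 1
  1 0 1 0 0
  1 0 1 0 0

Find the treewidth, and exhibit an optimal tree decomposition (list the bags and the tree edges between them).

Treewidth 2.
One such decomposition:
Bags: B1 = {0, 2, 4}  B2 = {0, 1, 2}  B3 = {0, 2, 3}
Tree: B1–B2, B2–B3

Every bag has size at most 3, so the width is 3 − 1 = 2 and tw(G) ≤ 2. Conversely, {0, 1, 2} is a clique of size 3, and the vertices of any clique must share a bag in every tree decomposition; so some bag has ≥ 3 vertices and tw(G) ≥ 2. Hence tw(G) = 2 exactly.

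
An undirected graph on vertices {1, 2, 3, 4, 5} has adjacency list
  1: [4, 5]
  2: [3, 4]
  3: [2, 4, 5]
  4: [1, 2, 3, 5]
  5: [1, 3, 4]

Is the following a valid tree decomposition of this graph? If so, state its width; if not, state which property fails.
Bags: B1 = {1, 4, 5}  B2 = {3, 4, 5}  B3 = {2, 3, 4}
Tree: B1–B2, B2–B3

Yes; width 2.

Every vertex of G appears in some bag (union = {1, 2, 3, 4, 5}); every edge is covered by a bag; and for each vertex v the set of bags containing v is connected in the bag tree. The decomposition is therefore valid. The largest bag has 3 vertices, so the width is 2.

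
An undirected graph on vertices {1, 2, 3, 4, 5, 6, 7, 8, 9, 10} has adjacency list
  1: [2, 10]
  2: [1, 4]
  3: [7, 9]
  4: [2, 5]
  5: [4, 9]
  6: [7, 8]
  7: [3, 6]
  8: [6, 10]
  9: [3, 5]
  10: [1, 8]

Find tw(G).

2

A width-2 tree decomposition is:
Bags: B1 = {6, 7, 8}  B2 = {3, 7, 8}  B3 = {3, 8, 9}  B4 = {5, 8, 9}  B5 = {4, 5, 8}  B6 = {2, 4, 8}  B7 = {1, 2, 8}  B8 = {1, 8, 10}
Tree: B1–B2, B2–B3, B3–B4, B4–B5, B5–B6, B6–B7, B7–B8
Every bag has size at most 3, so the width is 3 − 1 = 2 and tw(G) ≤ 2. The edges 8–6–7–3–9–5–4–2–1–10–8 form a cycle, so G is not a tree and its treewidth is at least 2. Therefore the treewidth is 2.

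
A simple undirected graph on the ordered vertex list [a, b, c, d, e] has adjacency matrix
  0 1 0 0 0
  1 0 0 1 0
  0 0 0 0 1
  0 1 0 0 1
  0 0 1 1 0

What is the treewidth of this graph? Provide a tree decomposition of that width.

Treewidth 1.
Bags: B1 = {c, e}  B2 = {d, e}  B3 = {b, d}  B4 = {a, b}
Tree: B1–B2, B2–B3, B3–B4

Every bag has size at most 2, so the width is 2 − 1 = 1 and tw(G) ≤ 1. Any graph with an edge has treewidth ≥ 1, and G has the edge c–e. Therefore the treewidth is 1.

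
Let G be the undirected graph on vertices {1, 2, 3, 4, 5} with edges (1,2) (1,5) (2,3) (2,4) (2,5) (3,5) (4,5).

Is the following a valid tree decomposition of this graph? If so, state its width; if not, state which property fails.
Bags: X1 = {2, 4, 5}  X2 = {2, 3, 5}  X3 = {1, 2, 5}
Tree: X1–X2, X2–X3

Yes; width 2.

Vertex coverage: the bags together contain {1, 2, 3, 4, 5}, the full vertex set. Edge coverage: each edge of G has both endpoints in at least one bag. Running intersection: for every vertex, the bags containing it form a connected subtree. All three properties hold, so this is a valid tree decomposition of width max|bag| − 1 = 2, and hence tw(G) ≤ 2.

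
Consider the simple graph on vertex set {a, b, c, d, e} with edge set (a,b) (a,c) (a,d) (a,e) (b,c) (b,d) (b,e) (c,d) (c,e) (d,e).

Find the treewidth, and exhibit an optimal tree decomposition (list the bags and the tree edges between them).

Treewidth 4.
One such decomposition:
Bags: B1 = {a, b, c, d, e}
Tree: (single bag)

With just one bag of size 5, the width is 5 − 1 = 4, so tw(G) ≤ 4. Conversely, {a, b, c, d, e} is a clique of size 5, and the vertices of any clique must share a bag in every tree decomposition; so some bag has ≥ 5 vertices and tw(G) ≥ 4. The upper and lower bounds meet at 4, so that is the treewidth.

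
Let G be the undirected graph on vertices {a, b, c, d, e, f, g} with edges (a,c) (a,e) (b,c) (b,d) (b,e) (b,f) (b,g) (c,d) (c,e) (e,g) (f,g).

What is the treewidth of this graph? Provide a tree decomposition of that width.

The largest bag has 3 vertices, giving width 2; this decomposition certifies tw(G) ≤ 2. Conversely, {a, c, e} is a clique of size 3, and the vertices of any clique must share a bag in every tree decomposition; so some bag has ≥ 3 vertices and tw(G) ≥ 2. The upper and lower bounds meet at 2, so that is the treewidth.

Treewidth 2.
Bags: B1 = {b, e, g}  B2 = {b, c, e}  B3 = {a, c, e}  B4 = {b, f, g}  B5 = {b, c, d}
Tree: B1–B2, B2–B3, B1–B4, B2–B5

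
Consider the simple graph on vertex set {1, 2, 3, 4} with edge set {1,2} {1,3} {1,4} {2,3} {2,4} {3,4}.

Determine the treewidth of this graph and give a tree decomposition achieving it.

Treewidth 3.
Bags: B1 = {1, 2, 3, 4}
Tree: (single bag)

With just one bag of size 4, the width is 4 − 1 = 3, so tw(G) ≤ 3. On the other hand G contains the 4-clique {1, 2, 3, 4}. A clique must lie in a single bag of any decomposition, so no decomposition can have width below 3. Hence tw(G) = 3 exactly.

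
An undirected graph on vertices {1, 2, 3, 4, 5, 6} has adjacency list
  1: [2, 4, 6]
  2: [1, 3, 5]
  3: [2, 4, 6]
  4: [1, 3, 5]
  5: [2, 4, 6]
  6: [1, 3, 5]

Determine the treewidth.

A width-3 tree decomposition is:
Bags: B1 = {1, 3, 5, 6}  B2 = {1, 3, 4, 5}  B3 = {1, 2, 3, 5}
Tree: B1–B2, B2–B3
Each bag holds 4 vertices, so the decomposition has width 3, which upper-bounds the treewidth. For the lower bound: the 4 vertex sets {1,6}, {4,5}, {3}, {2} are disjoint, each induces a connected subgraph, and every pair is joined by at least one edge of G. Contracting each set to a single vertex therefore yields K_{4} as a minor, and since treewidth is minor-monotone, tw(G) ≥ tw(K_{4}) = 3. Therefore the treewidth is 3.

3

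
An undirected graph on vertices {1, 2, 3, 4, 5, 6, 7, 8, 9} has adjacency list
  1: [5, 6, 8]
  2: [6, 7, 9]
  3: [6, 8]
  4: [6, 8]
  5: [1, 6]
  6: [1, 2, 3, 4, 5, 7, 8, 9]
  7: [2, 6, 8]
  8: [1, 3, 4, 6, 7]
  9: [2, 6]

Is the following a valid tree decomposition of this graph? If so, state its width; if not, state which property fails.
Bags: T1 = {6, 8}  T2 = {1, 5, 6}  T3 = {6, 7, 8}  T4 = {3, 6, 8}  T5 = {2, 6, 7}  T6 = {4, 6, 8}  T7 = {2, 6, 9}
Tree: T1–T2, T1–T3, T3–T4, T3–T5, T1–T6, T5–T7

No — edge (1,8) lies in no bag.

A tree decomposition must satisfy three properties: every vertex lies in some bag; for every edge, both endpoints lie together in some bag; and for every vertex, the bags containing it form a connected subtree. Here edge (1,8) lies in no bag, so the decomposition is invalid.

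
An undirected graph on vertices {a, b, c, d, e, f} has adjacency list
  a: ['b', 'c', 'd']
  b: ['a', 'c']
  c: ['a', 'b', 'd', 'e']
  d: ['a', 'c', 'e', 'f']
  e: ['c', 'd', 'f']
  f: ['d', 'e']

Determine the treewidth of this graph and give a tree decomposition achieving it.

Each bag holds 3 vertices, so the decomposition has width 2, which upper-bounds the treewidth. For the lower bound, the 3 vertices {c, d, e} are pairwise adjacent, and any tree decomposition puts a clique entirely inside one bag — forcing width ≥ 2. Therefore the treewidth is 2.

Treewidth 2.
One optimal decomposition is:
Bags: B1 = {a, c, d}  B2 = {c, d, e}  B3 = {a, b, c}  B4 = {d, e, f}
Tree: B1–B2, B1–B3, B2–B4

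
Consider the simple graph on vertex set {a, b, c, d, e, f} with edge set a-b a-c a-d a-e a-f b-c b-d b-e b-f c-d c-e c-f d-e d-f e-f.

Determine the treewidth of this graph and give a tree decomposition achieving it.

Treewidth 5.
One optimal decomposition is:
Bags: B1 = {a, b, c, d, e, f}
Tree: (single bag)

A single bag containing all 6 vertices is trivially a valid decomposition of width 5. On the other hand G contains the 6-clique {a, b, c, d, e, f}. A clique must lie in a single bag of any decomposition, so no decomposition can have width below 5. Hence tw(G) = 5 exactly.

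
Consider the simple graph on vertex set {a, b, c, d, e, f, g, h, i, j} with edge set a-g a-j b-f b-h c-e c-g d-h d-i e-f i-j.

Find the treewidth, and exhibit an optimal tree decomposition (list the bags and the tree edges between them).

Every bag has size at most 3, so the width is 3 − 1 = 2 and tw(G) ≤ 2. The edges g–a–j–i–d–h–b–f–e–c–g form a cycle, so G is not a tree and its treewidth is at least 2. Hence tw(G) = 2 exactly.

Treewidth 2.
One optimal decomposition is:
Bags: B1 = {a, g, j}  B2 = {g, i, j}  B3 = {d, g, i}  B4 = {d, g, h}  B5 = {b, g, h}  B6 = {b, f, g}  B7 = {e, f, g}  B8 = {c, e, g}
Tree: B1–B2, B2–B3, B3–B4, B4–B5, B5–B6, B6–B7, B7–B8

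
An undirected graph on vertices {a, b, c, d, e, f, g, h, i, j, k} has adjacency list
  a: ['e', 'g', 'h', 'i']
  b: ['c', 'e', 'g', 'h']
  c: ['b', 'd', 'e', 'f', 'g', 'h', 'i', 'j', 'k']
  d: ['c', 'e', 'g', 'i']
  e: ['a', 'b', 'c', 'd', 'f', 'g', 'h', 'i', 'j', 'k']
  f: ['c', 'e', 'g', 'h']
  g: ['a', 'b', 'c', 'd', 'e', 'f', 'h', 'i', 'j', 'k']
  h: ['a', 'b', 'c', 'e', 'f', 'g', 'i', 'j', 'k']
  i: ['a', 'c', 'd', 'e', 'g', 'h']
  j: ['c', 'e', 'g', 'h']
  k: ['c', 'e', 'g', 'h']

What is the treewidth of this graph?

4

A width-4 tree decomposition is:
Bags: B1 = {c, e, g, h, i}  B2 = {c, e, f, g, h}  B3 = {c, d, e, g, i}  B4 = {b, c, e, g, h}  B5 = {c, e, g, h, j}  B6 = {a, e, g, h, i}  B7 = {c, e, g, h, k}
Tree: B1–B2, B1–B3, B2–B4, B1–B5, B1–B6, B5–B7
The largest bag has 5 vertices, giving width 4; this decomposition certifies tw(G) ≤ 4. For the lower bound, the 5 vertices {c, d, e, g, i} are pairwise adjacent, and any tree decomposition puts a clique entirely inside one bag — forcing width ≥ 4. Therefore the treewidth is 4.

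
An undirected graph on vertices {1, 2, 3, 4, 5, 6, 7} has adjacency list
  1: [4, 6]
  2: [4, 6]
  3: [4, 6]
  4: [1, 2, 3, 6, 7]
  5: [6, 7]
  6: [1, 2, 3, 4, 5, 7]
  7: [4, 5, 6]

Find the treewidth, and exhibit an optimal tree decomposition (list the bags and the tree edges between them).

Every bag has size at most 3, so the width is 3 − 1 = 2 and tw(G) ≤ 2. On the other hand G contains the 3-clique {1, 4, 6}. A clique must lie in a single bag of any decomposition, so no decomposition can have width below 2. Combining the bounds, tw(G) = 2.

Treewidth 2.
One such decomposition:
Bags: B1 = {4, 6, 7}  B2 = {2, 4, 6}  B3 = {1, 4, 6}  B4 = {5, 6, 7}  B5 = {3, 4, 6}
Tree: B1–B2, B1–B3, B1–B4, B2–B5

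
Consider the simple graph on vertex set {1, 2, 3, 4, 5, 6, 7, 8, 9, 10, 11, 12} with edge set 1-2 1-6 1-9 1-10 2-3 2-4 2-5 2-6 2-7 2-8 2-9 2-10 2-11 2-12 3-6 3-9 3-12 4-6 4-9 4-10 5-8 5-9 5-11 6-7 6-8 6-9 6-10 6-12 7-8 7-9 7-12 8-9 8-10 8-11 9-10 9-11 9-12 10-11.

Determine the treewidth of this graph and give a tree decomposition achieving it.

Treewidth 4.
One such decomposition:
Bags: B1 = {2, 8, 9, 10, 11}  B2 = {2, 6, 8, 9, 10}  B3 = {2, 5, 8, 9, 11}  B4 = {2, 6, 7, 8, 9}  B5 = {2, 4, 6, 9, 10}  B6 = {2, 6, 7, 9, 12}  B7 = {1, 2, 6, 9, 10}  B8 = {2, 3, 6, 9, 12}
Tree: B1–B2, B1–B3, B2–B4, B2–B5, B4–B6, B5–B7, B6–B8

Every bag has size at most 5, so the width is 5 − 1 = 4 and tw(G) ≤ 4. Conversely, {2, 8, 9, 10, 11} is a clique of size 5, and the vertices of any clique must share a bag in every tree decomposition; so some bag has ≥ 5 vertices and tw(G) ≥ 4. Therefore the treewidth is 4.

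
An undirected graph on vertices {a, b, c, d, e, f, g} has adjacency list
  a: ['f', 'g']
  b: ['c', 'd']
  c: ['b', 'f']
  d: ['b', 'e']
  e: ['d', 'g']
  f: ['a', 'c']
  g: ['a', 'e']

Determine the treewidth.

2

A width-2 tree decomposition is:
Bags: B1 = {b, c, d}  B2 = {c, d, e}  B3 = {c, e, g}  B4 = {a, c, g}  B5 = {a, c, f}
Tree: B1–B2, B2–B3, B3–B4, B4–B5
Every bag has size at most 3, so the width is 3 − 1 = 2 and tw(G) ≤ 2. Since c–b–d–e–g–a–f–c is a cycle in G, G is not acyclic. Forests are exactly the graphs of treewidth ≤ 1, so tw(G) ≥ 2. Combining the bounds, tw(G) = 2.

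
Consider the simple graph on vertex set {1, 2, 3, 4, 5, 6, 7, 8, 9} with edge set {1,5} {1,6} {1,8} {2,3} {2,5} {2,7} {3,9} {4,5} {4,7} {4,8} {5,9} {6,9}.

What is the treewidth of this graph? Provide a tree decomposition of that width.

Every bag has size at most 4, so the width is 4 − 1 = 3 and tw(G) ≤ 3. For the lower bound: the 4 vertex sets {4,7,8}, {1}, {5}, {2,3,6,9} are disjoint, each induces a connected subgraph, and every pair is joined by at least one edge of G. Contracting each set to a single vertex therefore yields K_{4} as a minor, and since treewidth is minor-monotone, tw(G) ≥ tw(K_{4}) = 3. Combining the bounds, tw(G) = 3.

Treewidth 3.
One such decomposition:
Bags: B1 = {1, 4, 7, 8}  B2 = {1, 4, 5, 7}  B3 = {1, 2, 5, 7}  B4 = {1, 2, 5, 6}  B5 = {2, 5, 6, 9}  B6 = {2, 3, 6, 9}
Tree: B1–B2, B2–B3, B3–B4, B4–B5, B5–B6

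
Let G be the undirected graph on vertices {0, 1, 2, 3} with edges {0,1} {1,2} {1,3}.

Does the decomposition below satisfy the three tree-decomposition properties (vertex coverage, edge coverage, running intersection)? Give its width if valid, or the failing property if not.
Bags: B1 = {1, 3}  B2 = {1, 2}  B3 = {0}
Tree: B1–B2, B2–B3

No — edge (1,0) lies in no bag.

A tree decomposition must satisfy three properties: every vertex lies in some bag; for every edge, both endpoints lie together in some bag; and for every vertex, the bags containing it form a connected subtree. Here edge (1,0) lies in no bag, so the decomposition is invalid.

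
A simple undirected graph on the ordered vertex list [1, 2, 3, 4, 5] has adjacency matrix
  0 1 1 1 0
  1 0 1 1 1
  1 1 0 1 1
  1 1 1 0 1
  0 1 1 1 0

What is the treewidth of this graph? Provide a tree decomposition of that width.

Each bag holds 4 vertices, so the decomposition has width 3, which upper-bounds the treewidth. Conversely, {1, 2, 3, 4} is a clique of size 4, and the vertices of any clique must share a bag in every tree decomposition; so some bag has ≥ 4 vertices and tw(G) ≥ 3. The upper and lower bounds meet at 3, so that is the treewidth.

Treewidth 3.
One such decomposition:
Bags: B1 = {1, 2, 3, 4}  B2 = {2, 3, 4, 5}
Tree: B1–B2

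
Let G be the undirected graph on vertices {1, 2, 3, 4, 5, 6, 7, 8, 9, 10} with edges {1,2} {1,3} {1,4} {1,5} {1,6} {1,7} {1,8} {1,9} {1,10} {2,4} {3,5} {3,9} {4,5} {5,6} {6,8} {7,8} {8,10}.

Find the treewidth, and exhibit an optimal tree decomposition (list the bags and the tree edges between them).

Treewidth 2.
One optimal decomposition is:
Bags: B1 = {1, 4, 5}  B2 = {1, 3, 5}  B3 = {1, 3, 9}  B4 = {1, 5, 6}  B5 = {1, 6, 8}  B6 = {1, 2, 4}  B7 = {1, 8, 10}  B8 = {1, 7, 8}
Tree: B1–B2, B2–B3, B1–B4, B4–B5, B1–B6, B5–B7, B7–B8

Every bag has size at most 3, so the width is 3 − 1 = 2 and tw(G) ≤ 2. Conversely, {1, 2, 4} is a clique of size 3, and the vertices of any clique must share a bag in every tree decomposition; so some bag has ≥ 3 vertices and tw(G) ≥ 2. Combining the bounds, tw(G) = 2.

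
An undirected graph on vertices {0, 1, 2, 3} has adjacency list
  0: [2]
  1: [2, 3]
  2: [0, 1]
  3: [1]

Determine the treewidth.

A width-1 tree decomposition is:
Bags: B1 = {1, 3}  B2 = {1, 2}  B3 = {0, 2}
Tree: B1–B2, B2–B3
Each bag holds 2 vertices, so the decomposition has width 1, which upper-bounds the treewidth. Any graph with an edge has treewidth ≥ 1, and G has the edge 3–1. Therefore the treewidth is 1.

1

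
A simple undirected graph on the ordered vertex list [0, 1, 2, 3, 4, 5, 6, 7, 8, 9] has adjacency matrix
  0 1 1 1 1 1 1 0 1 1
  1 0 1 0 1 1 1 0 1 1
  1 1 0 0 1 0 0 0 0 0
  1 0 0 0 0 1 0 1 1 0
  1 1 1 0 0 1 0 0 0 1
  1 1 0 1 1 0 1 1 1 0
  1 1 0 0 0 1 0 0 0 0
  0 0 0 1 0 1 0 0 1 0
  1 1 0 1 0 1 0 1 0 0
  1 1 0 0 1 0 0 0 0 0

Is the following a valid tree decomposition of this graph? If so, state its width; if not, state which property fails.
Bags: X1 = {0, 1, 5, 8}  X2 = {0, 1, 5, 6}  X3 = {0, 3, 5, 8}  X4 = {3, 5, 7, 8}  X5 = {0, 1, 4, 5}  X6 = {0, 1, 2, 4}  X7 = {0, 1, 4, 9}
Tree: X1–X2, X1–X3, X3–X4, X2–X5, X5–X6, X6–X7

Yes; width 3.

Checking the three conditions: (i) the bags cover all of {0, 1, 2, 3, 4, 5, 6, 7, 8, 9}; (ii) for each edge, some bag contains both endpoints; (iii) the bags containing any fixed vertex form a subtree. All hold, so the decomposition is valid with width 4 − 1 = 3.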